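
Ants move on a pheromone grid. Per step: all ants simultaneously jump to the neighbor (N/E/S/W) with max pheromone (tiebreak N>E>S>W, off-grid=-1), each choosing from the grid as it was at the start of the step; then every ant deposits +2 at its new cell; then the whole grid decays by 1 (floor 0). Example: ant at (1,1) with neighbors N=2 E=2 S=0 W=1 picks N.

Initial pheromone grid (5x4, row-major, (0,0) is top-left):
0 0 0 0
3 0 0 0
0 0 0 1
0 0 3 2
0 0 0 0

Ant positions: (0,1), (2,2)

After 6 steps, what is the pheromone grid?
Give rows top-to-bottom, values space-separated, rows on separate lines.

After step 1: ants at (0,2),(3,2)
  0 0 1 0
  2 0 0 0
  0 0 0 0
  0 0 4 1
  0 0 0 0
After step 2: ants at (0,3),(3,3)
  0 0 0 1
  1 0 0 0
  0 0 0 0
  0 0 3 2
  0 0 0 0
After step 3: ants at (1,3),(3,2)
  0 0 0 0
  0 0 0 1
  0 0 0 0
  0 0 4 1
  0 0 0 0
After step 4: ants at (0,3),(3,3)
  0 0 0 1
  0 0 0 0
  0 0 0 0
  0 0 3 2
  0 0 0 0
After step 5: ants at (1,3),(3,2)
  0 0 0 0
  0 0 0 1
  0 0 0 0
  0 0 4 1
  0 0 0 0
After step 6: ants at (0,3),(3,3)
  0 0 0 1
  0 0 0 0
  0 0 0 0
  0 0 3 2
  0 0 0 0

0 0 0 1
0 0 0 0
0 0 0 0
0 0 3 2
0 0 0 0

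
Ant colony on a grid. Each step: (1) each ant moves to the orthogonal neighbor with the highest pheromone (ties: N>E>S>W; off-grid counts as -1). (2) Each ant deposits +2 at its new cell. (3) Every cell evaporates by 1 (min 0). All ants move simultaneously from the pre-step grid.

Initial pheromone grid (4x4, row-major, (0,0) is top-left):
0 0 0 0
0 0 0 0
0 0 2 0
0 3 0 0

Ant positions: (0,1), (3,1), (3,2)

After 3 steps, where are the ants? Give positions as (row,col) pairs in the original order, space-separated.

Step 1: ant0:(0,1)->E->(0,2) | ant1:(3,1)->N->(2,1) | ant2:(3,2)->W->(3,1)
  grid max=4 at (3,1)
Step 2: ant0:(0,2)->E->(0,3) | ant1:(2,1)->S->(3,1) | ant2:(3,1)->N->(2,1)
  grid max=5 at (3,1)
Step 3: ant0:(0,3)->S->(1,3) | ant1:(3,1)->N->(2,1) | ant2:(2,1)->S->(3,1)
  grid max=6 at (3,1)

(1,3) (2,1) (3,1)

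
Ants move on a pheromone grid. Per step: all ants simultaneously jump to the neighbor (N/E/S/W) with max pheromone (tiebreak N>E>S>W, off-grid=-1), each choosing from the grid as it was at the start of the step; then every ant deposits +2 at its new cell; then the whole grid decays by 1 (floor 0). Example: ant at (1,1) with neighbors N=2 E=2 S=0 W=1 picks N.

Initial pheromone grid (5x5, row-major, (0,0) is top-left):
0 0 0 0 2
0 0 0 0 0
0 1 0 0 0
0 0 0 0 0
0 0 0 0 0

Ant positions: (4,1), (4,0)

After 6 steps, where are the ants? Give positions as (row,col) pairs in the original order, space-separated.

Step 1: ant0:(4,1)->N->(3,1) | ant1:(4,0)->N->(3,0)
  grid max=1 at (0,4)
Step 2: ant0:(3,1)->W->(3,0) | ant1:(3,0)->E->(3,1)
  grid max=2 at (3,0)
Step 3: ant0:(3,0)->E->(3,1) | ant1:(3,1)->W->(3,0)
  grid max=3 at (3,0)
Step 4: ant0:(3,1)->W->(3,0) | ant1:(3,0)->E->(3,1)
  grid max=4 at (3,0)
Step 5: ant0:(3,0)->E->(3,1) | ant1:(3,1)->W->(3,0)
  grid max=5 at (3,0)
Step 6: ant0:(3,1)->W->(3,0) | ant1:(3,0)->E->(3,1)
  grid max=6 at (3,0)

(3,0) (3,1)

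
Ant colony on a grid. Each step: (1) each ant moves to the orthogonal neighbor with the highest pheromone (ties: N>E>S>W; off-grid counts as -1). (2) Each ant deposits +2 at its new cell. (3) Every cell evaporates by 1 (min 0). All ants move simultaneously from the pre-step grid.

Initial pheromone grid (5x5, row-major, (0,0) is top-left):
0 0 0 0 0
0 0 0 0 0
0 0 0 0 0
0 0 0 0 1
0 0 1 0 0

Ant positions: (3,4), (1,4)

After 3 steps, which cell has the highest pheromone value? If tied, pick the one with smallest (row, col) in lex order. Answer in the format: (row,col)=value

Step 1: ant0:(3,4)->N->(2,4) | ant1:(1,4)->N->(0,4)
  grid max=1 at (0,4)
Step 2: ant0:(2,4)->N->(1,4) | ant1:(0,4)->S->(1,4)
  grid max=3 at (1,4)
Step 3: ant0:(1,4)->N->(0,4) | ant1:(1,4)->N->(0,4)
  grid max=3 at (0,4)
Final grid:
  0 0 0 0 3
  0 0 0 0 2
  0 0 0 0 0
  0 0 0 0 0
  0 0 0 0 0
Max pheromone 3 at (0,4)

Answer: (0,4)=3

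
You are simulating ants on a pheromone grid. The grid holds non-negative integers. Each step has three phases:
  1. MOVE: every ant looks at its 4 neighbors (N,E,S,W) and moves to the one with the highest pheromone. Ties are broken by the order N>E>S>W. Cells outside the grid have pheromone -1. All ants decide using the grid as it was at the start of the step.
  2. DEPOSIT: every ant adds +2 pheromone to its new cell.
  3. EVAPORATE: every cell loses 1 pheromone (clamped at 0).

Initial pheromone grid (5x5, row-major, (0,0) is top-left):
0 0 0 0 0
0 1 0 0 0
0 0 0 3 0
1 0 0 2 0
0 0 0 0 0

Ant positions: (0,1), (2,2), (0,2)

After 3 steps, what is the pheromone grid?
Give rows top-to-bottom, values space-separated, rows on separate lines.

After step 1: ants at (1,1),(2,3),(0,3)
  0 0 0 1 0
  0 2 0 0 0
  0 0 0 4 0
  0 0 0 1 0
  0 0 0 0 0
After step 2: ants at (0,1),(3,3),(0,4)
  0 1 0 0 1
  0 1 0 0 0
  0 0 0 3 0
  0 0 0 2 0
  0 0 0 0 0
After step 3: ants at (1,1),(2,3),(1,4)
  0 0 0 0 0
  0 2 0 0 1
  0 0 0 4 0
  0 0 0 1 0
  0 0 0 0 0

0 0 0 0 0
0 2 0 0 1
0 0 0 4 0
0 0 0 1 0
0 0 0 0 0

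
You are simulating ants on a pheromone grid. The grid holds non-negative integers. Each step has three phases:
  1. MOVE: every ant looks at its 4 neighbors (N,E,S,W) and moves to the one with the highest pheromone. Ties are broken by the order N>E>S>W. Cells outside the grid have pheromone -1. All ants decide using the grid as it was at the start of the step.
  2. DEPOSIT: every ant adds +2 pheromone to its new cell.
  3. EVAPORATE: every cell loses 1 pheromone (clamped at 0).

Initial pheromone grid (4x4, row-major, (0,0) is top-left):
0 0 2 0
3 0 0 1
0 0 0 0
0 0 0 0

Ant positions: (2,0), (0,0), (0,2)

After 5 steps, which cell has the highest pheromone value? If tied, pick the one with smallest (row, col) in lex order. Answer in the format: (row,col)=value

Answer: (1,0)=10

Derivation:
Step 1: ant0:(2,0)->N->(1,0) | ant1:(0,0)->S->(1,0) | ant2:(0,2)->E->(0,3)
  grid max=6 at (1,0)
Step 2: ant0:(1,0)->N->(0,0) | ant1:(1,0)->N->(0,0) | ant2:(0,3)->W->(0,2)
  grid max=5 at (1,0)
Step 3: ant0:(0,0)->S->(1,0) | ant1:(0,0)->S->(1,0) | ant2:(0,2)->E->(0,3)
  grid max=8 at (1,0)
Step 4: ant0:(1,0)->N->(0,0) | ant1:(1,0)->N->(0,0) | ant2:(0,3)->W->(0,2)
  grid max=7 at (1,0)
Step 5: ant0:(0,0)->S->(1,0) | ant1:(0,0)->S->(1,0) | ant2:(0,2)->E->(0,3)
  grid max=10 at (1,0)
Final grid:
  4 0 1 1
  10 0 0 0
  0 0 0 0
  0 0 0 0
Max pheromone 10 at (1,0)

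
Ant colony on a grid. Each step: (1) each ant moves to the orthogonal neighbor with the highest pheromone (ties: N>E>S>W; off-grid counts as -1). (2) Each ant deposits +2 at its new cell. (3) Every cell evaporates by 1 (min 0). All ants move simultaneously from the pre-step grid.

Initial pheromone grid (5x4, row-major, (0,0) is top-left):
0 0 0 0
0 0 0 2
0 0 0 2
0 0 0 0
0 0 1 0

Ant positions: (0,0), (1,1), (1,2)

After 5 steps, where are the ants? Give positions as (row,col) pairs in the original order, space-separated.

Step 1: ant0:(0,0)->E->(0,1) | ant1:(1,1)->N->(0,1) | ant2:(1,2)->E->(1,3)
  grid max=3 at (0,1)
Step 2: ant0:(0,1)->E->(0,2) | ant1:(0,1)->E->(0,2) | ant2:(1,3)->S->(2,3)
  grid max=3 at (0,2)
Step 3: ant0:(0,2)->W->(0,1) | ant1:(0,2)->W->(0,1) | ant2:(2,3)->N->(1,3)
  grid max=5 at (0,1)
Step 4: ant0:(0,1)->E->(0,2) | ant1:(0,1)->E->(0,2) | ant2:(1,3)->S->(2,3)
  grid max=5 at (0,2)
Step 5: ant0:(0,2)->W->(0,1) | ant1:(0,2)->W->(0,1) | ant2:(2,3)->N->(1,3)
  grid max=7 at (0,1)

(0,1) (0,1) (1,3)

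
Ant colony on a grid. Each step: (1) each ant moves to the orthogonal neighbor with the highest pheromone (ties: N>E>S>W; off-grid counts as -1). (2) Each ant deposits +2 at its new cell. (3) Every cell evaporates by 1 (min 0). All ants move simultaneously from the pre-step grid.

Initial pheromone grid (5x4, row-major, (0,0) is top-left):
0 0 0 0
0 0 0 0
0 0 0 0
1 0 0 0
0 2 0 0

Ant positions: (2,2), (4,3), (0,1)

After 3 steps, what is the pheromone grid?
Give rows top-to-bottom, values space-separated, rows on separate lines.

After step 1: ants at (1,2),(3,3),(0,2)
  0 0 1 0
  0 0 1 0
  0 0 0 0
  0 0 0 1
  0 1 0 0
After step 2: ants at (0,2),(2,3),(1,2)
  0 0 2 0
  0 0 2 0
  0 0 0 1
  0 0 0 0
  0 0 0 0
After step 3: ants at (1,2),(1,3),(0,2)
  0 0 3 0
  0 0 3 1
  0 0 0 0
  0 0 0 0
  0 0 0 0

0 0 3 0
0 0 3 1
0 0 0 0
0 0 0 0
0 0 0 0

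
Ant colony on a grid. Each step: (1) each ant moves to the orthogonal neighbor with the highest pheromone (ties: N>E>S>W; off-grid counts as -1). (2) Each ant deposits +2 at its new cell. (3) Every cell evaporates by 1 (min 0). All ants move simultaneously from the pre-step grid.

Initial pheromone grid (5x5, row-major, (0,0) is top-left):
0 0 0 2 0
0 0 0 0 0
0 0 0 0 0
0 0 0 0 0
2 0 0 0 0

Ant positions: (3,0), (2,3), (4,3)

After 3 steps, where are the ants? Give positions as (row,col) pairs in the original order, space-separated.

Step 1: ant0:(3,0)->S->(4,0) | ant1:(2,3)->N->(1,3) | ant2:(4,3)->N->(3,3)
  grid max=3 at (4,0)
Step 2: ant0:(4,0)->N->(3,0) | ant1:(1,3)->N->(0,3) | ant2:(3,3)->N->(2,3)
  grid max=2 at (0,3)
Step 3: ant0:(3,0)->S->(4,0) | ant1:(0,3)->E->(0,4) | ant2:(2,3)->N->(1,3)
  grid max=3 at (4,0)

(4,0) (0,4) (1,3)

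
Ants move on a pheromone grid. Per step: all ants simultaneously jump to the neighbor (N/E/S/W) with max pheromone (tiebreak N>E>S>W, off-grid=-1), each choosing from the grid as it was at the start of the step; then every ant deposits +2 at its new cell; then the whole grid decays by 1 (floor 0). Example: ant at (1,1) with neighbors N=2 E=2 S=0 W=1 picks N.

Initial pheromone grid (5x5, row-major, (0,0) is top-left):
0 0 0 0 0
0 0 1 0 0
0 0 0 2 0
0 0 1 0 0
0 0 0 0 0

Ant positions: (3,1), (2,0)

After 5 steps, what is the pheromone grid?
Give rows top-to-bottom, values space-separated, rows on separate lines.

After step 1: ants at (3,2),(1,0)
  0 0 0 0 0
  1 0 0 0 0
  0 0 0 1 0
  0 0 2 0 0
  0 0 0 0 0
After step 2: ants at (2,2),(0,0)
  1 0 0 0 0
  0 0 0 0 0
  0 0 1 0 0
  0 0 1 0 0
  0 0 0 0 0
After step 3: ants at (3,2),(0,1)
  0 1 0 0 0
  0 0 0 0 0
  0 0 0 0 0
  0 0 2 0 0
  0 0 0 0 0
After step 4: ants at (2,2),(0,2)
  0 0 1 0 0
  0 0 0 0 0
  0 0 1 0 0
  0 0 1 0 0
  0 0 0 0 0
After step 5: ants at (3,2),(0,3)
  0 0 0 1 0
  0 0 0 0 0
  0 0 0 0 0
  0 0 2 0 0
  0 0 0 0 0

0 0 0 1 0
0 0 0 0 0
0 0 0 0 0
0 0 2 0 0
0 0 0 0 0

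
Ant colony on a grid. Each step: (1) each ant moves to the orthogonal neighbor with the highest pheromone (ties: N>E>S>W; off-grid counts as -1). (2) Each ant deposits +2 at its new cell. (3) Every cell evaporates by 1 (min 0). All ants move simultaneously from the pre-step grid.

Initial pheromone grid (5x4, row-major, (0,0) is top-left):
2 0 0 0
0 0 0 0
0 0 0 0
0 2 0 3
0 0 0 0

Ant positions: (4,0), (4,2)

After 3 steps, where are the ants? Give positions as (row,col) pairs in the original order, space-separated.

Step 1: ant0:(4,0)->N->(3,0) | ant1:(4,2)->N->(3,2)
  grid max=2 at (3,3)
Step 2: ant0:(3,0)->E->(3,1) | ant1:(3,2)->E->(3,3)
  grid max=3 at (3,3)
Step 3: ant0:(3,1)->N->(2,1) | ant1:(3,3)->N->(2,3)
  grid max=2 at (3,3)

(2,1) (2,3)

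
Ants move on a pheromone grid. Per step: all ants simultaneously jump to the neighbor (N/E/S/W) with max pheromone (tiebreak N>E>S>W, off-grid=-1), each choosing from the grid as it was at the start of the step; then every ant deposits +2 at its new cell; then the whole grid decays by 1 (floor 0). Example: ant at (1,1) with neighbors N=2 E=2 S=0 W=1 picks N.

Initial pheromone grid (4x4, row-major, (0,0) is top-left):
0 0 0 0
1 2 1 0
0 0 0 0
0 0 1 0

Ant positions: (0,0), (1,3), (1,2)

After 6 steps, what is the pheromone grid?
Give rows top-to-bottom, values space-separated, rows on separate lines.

After step 1: ants at (1,0),(1,2),(1,1)
  0 0 0 0
  2 3 2 0
  0 0 0 0
  0 0 0 0
After step 2: ants at (1,1),(1,1),(1,2)
  0 0 0 0
  1 6 3 0
  0 0 0 0
  0 0 0 0
After step 3: ants at (1,2),(1,2),(1,1)
  0 0 0 0
  0 7 6 0
  0 0 0 0
  0 0 0 0
After step 4: ants at (1,1),(1,1),(1,2)
  0 0 0 0
  0 10 7 0
  0 0 0 0
  0 0 0 0
After step 5: ants at (1,2),(1,2),(1,1)
  0 0 0 0
  0 11 10 0
  0 0 0 0
  0 0 0 0
After step 6: ants at (1,1),(1,1),(1,2)
  0 0 0 0
  0 14 11 0
  0 0 0 0
  0 0 0 0

0 0 0 0
0 14 11 0
0 0 0 0
0 0 0 0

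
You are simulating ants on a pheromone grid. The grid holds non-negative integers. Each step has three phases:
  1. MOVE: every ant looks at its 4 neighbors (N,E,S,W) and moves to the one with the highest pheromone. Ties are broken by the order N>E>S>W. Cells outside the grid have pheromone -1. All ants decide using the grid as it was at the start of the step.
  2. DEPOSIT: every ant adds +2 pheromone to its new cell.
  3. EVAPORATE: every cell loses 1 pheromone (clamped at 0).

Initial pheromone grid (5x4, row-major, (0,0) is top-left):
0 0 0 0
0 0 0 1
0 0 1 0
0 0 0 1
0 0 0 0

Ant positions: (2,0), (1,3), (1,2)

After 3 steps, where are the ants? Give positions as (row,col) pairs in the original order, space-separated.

Step 1: ant0:(2,0)->N->(1,0) | ant1:(1,3)->N->(0,3) | ant2:(1,2)->E->(1,3)
  grid max=2 at (1,3)
Step 2: ant0:(1,0)->N->(0,0) | ant1:(0,3)->S->(1,3) | ant2:(1,3)->N->(0,3)
  grid max=3 at (1,3)
Step 3: ant0:(0,0)->E->(0,1) | ant1:(1,3)->N->(0,3) | ant2:(0,3)->S->(1,3)
  grid max=4 at (1,3)

(0,1) (0,3) (1,3)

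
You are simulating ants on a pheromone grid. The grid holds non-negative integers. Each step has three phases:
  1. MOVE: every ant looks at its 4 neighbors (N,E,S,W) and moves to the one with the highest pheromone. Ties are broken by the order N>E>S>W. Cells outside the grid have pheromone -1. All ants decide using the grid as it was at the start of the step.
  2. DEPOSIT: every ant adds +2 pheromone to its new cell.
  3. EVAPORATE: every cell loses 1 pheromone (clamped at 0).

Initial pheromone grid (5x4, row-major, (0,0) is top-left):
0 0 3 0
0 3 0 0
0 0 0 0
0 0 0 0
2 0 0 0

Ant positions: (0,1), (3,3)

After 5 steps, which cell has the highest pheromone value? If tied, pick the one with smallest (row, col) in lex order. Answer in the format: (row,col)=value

Answer: (0,2)=6

Derivation:
Step 1: ant0:(0,1)->E->(0,2) | ant1:(3,3)->N->(2,3)
  grid max=4 at (0,2)
Step 2: ant0:(0,2)->E->(0,3) | ant1:(2,3)->N->(1,3)
  grid max=3 at (0,2)
Step 3: ant0:(0,3)->W->(0,2) | ant1:(1,3)->N->(0,3)
  grid max=4 at (0,2)
Step 4: ant0:(0,2)->E->(0,3) | ant1:(0,3)->W->(0,2)
  grid max=5 at (0,2)
Step 5: ant0:(0,3)->W->(0,2) | ant1:(0,2)->E->(0,3)
  grid max=6 at (0,2)
Final grid:
  0 0 6 4
  0 0 0 0
  0 0 0 0
  0 0 0 0
  0 0 0 0
Max pheromone 6 at (0,2)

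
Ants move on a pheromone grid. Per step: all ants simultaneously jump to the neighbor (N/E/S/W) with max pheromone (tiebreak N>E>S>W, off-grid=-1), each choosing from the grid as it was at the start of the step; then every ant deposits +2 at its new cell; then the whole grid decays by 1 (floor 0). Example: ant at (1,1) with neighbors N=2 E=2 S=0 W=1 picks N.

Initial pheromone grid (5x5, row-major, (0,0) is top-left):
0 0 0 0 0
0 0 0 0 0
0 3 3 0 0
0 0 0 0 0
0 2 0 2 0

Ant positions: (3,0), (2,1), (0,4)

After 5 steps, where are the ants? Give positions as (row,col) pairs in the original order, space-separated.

Step 1: ant0:(3,0)->N->(2,0) | ant1:(2,1)->E->(2,2) | ant2:(0,4)->S->(1,4)
  grid max=4 at (2,2)
Step 2: ant0:(2,0)->E->(2,1) | ant1:(2,2)->W->(2,1) | ant2:(1,4)->N->(0,4)
  grid max=5 at (2,1)
Step 3: ant0:(2,1)->E->(2,2) | ant1:(2,1)->E->(2,2) | ant2:(0,4)->S->(1,4)
  grid max=6 at (2,2)
Step 4: ant0:(2,2)->W->(2,1) | ant1:(2,2)->W->(2,1) | ant2:(1,4)->N->(0,4)
  grid max=7 at (2,1)
Step 5: ant0:(2,1)->E->(2,2) | ant1:(2,1)->E->(2,2) | ant2:(0,4)->S->(1,4)
  grid max=8 at (2,2)

(2,2) (2,2) (1,4)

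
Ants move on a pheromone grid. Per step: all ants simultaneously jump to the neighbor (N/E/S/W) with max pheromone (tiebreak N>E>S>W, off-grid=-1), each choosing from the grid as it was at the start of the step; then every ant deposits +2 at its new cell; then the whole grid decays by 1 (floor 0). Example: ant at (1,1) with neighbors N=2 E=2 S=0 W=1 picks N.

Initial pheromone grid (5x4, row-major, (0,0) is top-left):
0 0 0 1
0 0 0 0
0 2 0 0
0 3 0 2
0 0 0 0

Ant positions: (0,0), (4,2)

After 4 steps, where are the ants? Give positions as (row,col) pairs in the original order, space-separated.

Step 1: ant0:(0,0)->E->(0,1) | ant1:(4,2)->N->(3,2)
  grid max=2 at (3,1)
Step 2: ant0:(0,1)->E->(0,2) | ant1:(3,2)->W->(3,1)
  grid max=3 at (3,1)
Step 3: ant0:(0,2)->E->(0,3) | ant1:(3,1)->N->(2,1)
  grid max=2 at (3,1)
Step 4: ant0:(0,3)->S->(1,3) | ant1:(2,1)->S->(3,1)
  grid max=3 at (3,1)

(1,3) (3,1)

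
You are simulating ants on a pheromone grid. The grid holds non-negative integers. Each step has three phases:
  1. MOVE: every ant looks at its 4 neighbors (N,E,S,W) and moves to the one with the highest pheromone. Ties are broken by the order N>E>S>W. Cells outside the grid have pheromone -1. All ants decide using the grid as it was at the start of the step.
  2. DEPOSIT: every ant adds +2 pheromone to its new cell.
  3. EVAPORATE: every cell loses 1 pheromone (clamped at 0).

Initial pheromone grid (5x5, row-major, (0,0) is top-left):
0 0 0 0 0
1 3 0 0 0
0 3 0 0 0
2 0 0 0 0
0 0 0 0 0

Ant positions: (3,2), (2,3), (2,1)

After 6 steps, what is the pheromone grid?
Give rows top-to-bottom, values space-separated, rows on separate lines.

After step 1: ants at (2,2),(1,3),(1,1)
  0 0 0 0 0
  0 4 0 1 0
  0 2 1 0 0
  1 0 0 0 0
  0 0 0 0 0
After step 2: ants at (2,1),(0,3),(2,1)
  0 0 0 1 0
  0 3 0 0 0
  0 5 0 0 0
  0 0 0 0 0
  0 0 0 0 0
After step 3: ants at (1,1),(0,4),(1,1)
  0 0 0 0 1
  0 6 0 0 0
  0 4 0 0 0
  0 0 0 0 0
  0 0 0 0 0
After step 4: ants at (2,1),(1,4),(2,1)
  0 0 0 0 0
  0 5 0 0 1
  0 7 0 0 0
  0 0 0 0 0
  0 0 0 0 0
After step 5: ants at (1,1),(0,4),(1,1)
  0 0 0 0 1
  0 8 0 0 0
  0 6 0 0 0
  0 0 0 0 0
  0 0 0 0 0
After step 6: ants at (2,1),(1,4),(2,1)
  0 0 0 0 0
  0 7 0 0 1
  0 9 0 0 0
  0 0 0 0 0
  0 0 0 0 0

0 0 0 0 0
0 7 0 0 1
0 9 0 0 0
0 0 0 0 0
0 0 0 0 0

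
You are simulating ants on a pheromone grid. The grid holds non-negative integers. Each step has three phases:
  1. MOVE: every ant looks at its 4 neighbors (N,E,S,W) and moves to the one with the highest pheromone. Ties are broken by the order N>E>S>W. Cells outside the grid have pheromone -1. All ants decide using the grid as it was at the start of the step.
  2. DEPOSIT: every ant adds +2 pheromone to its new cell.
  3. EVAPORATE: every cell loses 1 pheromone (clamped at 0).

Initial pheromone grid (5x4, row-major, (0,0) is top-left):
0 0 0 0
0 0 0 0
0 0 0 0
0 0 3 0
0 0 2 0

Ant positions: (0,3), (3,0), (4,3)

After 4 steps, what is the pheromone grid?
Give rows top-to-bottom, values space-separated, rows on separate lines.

After step 1: ants at (1,3),(2,0),(4,2)
  0 0 0 0
  0 0 0 1
  1 0 0 0
  0 0 2 0
  0 0 3 0
After step 2: ants at (0,3),(1,0),(3,2)
  0 0 0 1
  1 0 0 0
  0 0 0 0
  0 0 3 0
  0 0 2 0
After step 3: ants at (1,3),(0,0),(4,2)
  1 0 0 0
  0 0 0 1
  0 0 0 0
  0 0 2 0
  0 0 3 0
After step 4: ants at (0,3),(0,1),(3,2)
  0 1 0 1
  0 0 0 0
  0 0 0 0
  0 0 3 0
  0 0 2 0

0 1 0 1
0 0 0 0
0 0 0 0
0 0 3 0
0 0 2 0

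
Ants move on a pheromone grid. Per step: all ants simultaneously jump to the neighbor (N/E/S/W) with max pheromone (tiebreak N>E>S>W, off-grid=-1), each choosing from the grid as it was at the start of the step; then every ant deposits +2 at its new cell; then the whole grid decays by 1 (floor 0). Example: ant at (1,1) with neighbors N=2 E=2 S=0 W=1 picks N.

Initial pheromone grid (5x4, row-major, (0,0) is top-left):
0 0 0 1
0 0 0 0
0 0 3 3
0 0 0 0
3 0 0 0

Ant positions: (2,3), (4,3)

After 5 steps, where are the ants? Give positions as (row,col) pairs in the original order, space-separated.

Step 1: ant0:(2,3)->W->(2,2) | ant1:(4,3)->N->(3,3)
  grid max=4 at (2,2)
Step 2: ant0:(2,2)->E->(2,3) | ant1:(3,3)->N->(2,3)
  grid max=5 at (2,3)
Step 3: ant0:(2,3)->W->(2,2) | ant1:(2,3)->W->(2,2)
  grid max=6 at (2,2)
Step 4: ant0:(2,2)->E->(2,3) | ant1:(2,2)->E->(2,3)
  grid max=7 at (2,3)
Step 5: ant0:(2,3)->W->(2,2) | ant1:(2,3)->W->(2,2)
  grid max=8 at (2,2)

(2,2) (2,2)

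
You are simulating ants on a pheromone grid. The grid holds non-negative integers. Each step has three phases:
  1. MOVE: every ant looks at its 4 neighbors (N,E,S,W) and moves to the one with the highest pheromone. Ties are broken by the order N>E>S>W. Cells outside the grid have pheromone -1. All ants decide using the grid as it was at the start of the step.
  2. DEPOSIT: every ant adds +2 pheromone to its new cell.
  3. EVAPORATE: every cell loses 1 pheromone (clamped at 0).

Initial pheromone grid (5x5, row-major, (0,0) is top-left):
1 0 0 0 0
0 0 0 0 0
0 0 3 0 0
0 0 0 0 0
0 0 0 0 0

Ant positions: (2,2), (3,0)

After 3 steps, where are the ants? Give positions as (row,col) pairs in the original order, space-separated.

Step 1: ant0:(2,2)->N->(1,2) | ant1:(3,0)->N->(2,0)
  grid max=2 at (2,2)
Step 2: ant0:(1,2)->S->(2,2) | ant1:(2,0)->N->(1,0)
  grid max=3 at (2,2)
Step 3: ant0:(2,2)->N->(1,2) | ant1:(1,0)->N->(0,0)
  grid max=2 at (2,2)

(1,2) (0,0)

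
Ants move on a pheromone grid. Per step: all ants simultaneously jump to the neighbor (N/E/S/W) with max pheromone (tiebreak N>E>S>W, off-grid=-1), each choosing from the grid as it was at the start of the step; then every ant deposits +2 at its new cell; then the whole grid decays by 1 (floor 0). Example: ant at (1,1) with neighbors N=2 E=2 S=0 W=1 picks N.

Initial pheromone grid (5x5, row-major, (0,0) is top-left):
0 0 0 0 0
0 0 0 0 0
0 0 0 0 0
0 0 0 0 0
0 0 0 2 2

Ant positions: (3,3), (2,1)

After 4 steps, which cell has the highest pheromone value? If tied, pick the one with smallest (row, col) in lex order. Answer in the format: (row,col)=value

Answer: (4,3)=2

Derivation:
Step 1: ant0:(3,3)->S->(4,3) | ant1:(2,1)->N->(1,1)
  grid max=3 at (4,3)
Step 2: ant0:(4,3)->E->(4,4) | ant1:(1,1)->N->(0,1)
  grid max=2 at (4,3)
Step 3: ant0:(4,4)->W->(4,3) | ant1:(0,1)->E->(0,2)
  grid max=3 at (4,3)
Step 4: ant0:(4,3)->E->(4,4) | ant1:(0,2)->E->(0,3)
  grid max=2 at (4,3)
Final grid:
  0 0 0 1 0
  0 0 0 0 0
  0 0 0 0 0
  0 0 0 0 0
  0 0 0 2 2
Max pheromone 2 at (4,3)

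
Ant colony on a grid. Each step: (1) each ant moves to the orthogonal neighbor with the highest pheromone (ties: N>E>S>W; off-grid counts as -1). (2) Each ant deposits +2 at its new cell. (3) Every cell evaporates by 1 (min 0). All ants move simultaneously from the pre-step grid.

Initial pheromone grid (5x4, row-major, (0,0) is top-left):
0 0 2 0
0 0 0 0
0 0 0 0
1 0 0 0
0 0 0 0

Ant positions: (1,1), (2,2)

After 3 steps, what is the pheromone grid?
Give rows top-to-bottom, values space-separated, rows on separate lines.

After step 1: ants at (0,1),(1,2)
  0 1 1 0
  0 0 1 0
  0 0 0 0
  0 0 0 0
  0 0 0 0
After step 2: ants at (0,2),(0,2)
  0 0 4 0
  0 0 0 0
  0 0 0 0
  0 0 0 0
  0 0 0 0
After step 3: ants at (0,3),(0,3)
  0 0 3 3
  0 0 0 0
  0 0 0 0
  0 0 0 0
  0 0 0 0

0 0 3 3
0 0 0 0
0 0 0 0
0 0 0 0
0 0 0 0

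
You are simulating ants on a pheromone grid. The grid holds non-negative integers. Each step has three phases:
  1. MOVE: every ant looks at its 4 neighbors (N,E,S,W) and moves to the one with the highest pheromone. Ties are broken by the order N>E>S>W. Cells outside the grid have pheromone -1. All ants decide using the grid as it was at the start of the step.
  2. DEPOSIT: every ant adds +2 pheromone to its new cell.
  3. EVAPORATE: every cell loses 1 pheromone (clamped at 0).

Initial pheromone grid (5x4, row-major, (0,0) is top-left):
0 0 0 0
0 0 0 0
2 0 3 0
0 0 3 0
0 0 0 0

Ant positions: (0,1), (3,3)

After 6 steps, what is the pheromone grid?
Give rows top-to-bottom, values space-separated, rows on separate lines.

After step 1: ants at (0,2),(3,2)
  0 0 1 0
  0 0 0 0
  1 0 2 0
  0 0 4 0
  0 0 0 0
After step 2: ants at (0,3),(2,2)
  0 0 0 1
  0 0 0 0
  0 0 3 0
  0 0 3 0
  0 0 0 0
After step 3: ants at (1,3),(3,2)
  0 0 0 0
  0 0 0 1
  0 0 2 0
  0 0 4 0
  0 0 0 0
After step 4: ants at (0,3),(2,2)
  0 0 0 1
  0 0 0 0
  0 0 3 0
  0 0 3 0
  0 0 0 0
After step 5: ants at (1,3),(3,2)
  0 0 0 0
  0 0 0 1
  0 0 2 0
  0 0 4 0
  0 0 0 0
After step 6: ants at (0,3),(2,2)
  0 0 0 1
  0 0 0 0
  0 0 3 0
  0 0 3 0
  0 0 0 0

0 0 0 1
0 0 0 0
0 0 3 0
0 0 3 0
0 0 0 0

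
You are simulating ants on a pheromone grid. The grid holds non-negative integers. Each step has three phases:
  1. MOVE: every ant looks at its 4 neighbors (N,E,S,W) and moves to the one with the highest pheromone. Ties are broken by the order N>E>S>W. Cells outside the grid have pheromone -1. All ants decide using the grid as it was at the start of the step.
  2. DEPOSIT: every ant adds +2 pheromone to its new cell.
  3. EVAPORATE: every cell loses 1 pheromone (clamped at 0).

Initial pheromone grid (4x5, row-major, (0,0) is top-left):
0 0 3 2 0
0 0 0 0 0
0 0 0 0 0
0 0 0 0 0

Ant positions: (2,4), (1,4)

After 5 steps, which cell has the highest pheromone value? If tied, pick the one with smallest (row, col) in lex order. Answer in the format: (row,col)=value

Step 1: ant0:(2,4)->N->(1,4) | ant1:(1,4)->N->(0,4)
  grid max=2 at (0,2)
Step 2: ant0:(1,4)->N->(0,4) | ant1:(0,4)->S->(1,4)
  grid max=2 at (0,4)
Step 3: ant0:(0,4)->S->(1,4) | ant1:(1,4)->N->(0,4)
  grid max=3 at (0,4)
Step 4: ant0:(1,4)->N->(0,4) | ant1:(0,4)->S->(1,4)
  grid max=4 at (0,4)
Step 5: ant0:(0,4)->S->(1,4) | ant1:(1,4)->N->(0,4)
  grid max=5 at (0,4)
Final grid:
  0 0 0 0 5
  0 0 0 0 5
  0 0 0 0 0
  0 0 0 0 0
Max pheromone 5 at (0,4)

Answer: (0,4)=5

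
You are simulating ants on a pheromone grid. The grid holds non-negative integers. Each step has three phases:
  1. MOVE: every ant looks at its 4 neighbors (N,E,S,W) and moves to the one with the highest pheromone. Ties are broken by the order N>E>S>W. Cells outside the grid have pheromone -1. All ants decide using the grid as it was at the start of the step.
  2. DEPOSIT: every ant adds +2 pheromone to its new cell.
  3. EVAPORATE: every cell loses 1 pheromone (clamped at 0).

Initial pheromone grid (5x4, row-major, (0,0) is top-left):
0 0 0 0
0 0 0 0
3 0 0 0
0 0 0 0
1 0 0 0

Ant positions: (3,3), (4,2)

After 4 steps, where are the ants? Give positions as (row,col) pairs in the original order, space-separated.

Step 1: ant0:(3,3)->N->(2,3) | ant1:(4,2)->N->(3,2)
  grid max=2 at (2,0)
Step 2: ant0:(2,3)->N->(1,3) | ant1:(3,2)->N->(2,2)
  grid max=1 at (1,3)
Step 3: ant0:(1,3)->N->(0,3) | ant1:(2,2)->N->(1,2)
  grid max=1 at (0,3)
Step 4: ant0:(0,3)->S->(1,3) | ant1:(1,2)->N->(0,2)
  grid max=1 at (0,2)

(1,3) (0,2)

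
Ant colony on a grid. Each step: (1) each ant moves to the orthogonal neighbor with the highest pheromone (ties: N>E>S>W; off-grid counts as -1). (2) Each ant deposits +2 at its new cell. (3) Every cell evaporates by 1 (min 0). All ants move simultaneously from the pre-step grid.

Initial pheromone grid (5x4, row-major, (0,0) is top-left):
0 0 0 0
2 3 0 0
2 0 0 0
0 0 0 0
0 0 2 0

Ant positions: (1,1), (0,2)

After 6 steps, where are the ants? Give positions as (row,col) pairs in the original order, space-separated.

Step 1: ant0:(1,1)->W->(1,0) | ant1:(0,2)->E->(0,3)
  grid max=3 at (1,0)
Step 2: ant0:(1,0)->E->(1,1) | ant1:(0,3)->S->(1,3)
  grid max=3 at (1,1)
Step 3: ant0:(1,1)->W->(1,0) | ant1:(1,3)->N->(0,3)
  grid max=3 at (1,0)
Step 4: ant0:(1,0)->E->(1,1) | ant1:(0,3)->S->(1,3)
  grid max=3 at (1,1)
Step 5: ant0:(1,1)->W->(1,0) | ant1:(1,3)->N->(0,3)
  grid max=3 at (1,0)
Step 6: ant0:(1,0)->E->(1,1) | ant1:(0,3)->S->(1,3)
  grid max=3 at (1,1)

(1,1) (1,3)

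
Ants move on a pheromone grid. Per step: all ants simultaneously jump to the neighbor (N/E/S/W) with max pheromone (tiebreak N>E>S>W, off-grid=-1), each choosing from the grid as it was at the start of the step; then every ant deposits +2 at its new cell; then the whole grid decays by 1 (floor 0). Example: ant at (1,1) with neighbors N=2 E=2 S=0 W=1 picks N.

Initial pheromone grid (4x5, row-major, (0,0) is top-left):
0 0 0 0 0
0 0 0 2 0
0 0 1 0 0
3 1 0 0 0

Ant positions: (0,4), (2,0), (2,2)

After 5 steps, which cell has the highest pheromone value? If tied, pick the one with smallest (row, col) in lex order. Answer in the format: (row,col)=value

Step 1: ant0:(0,4)->S->(1,4) | ant1:(2,0)->S->(3,0) | ant2:(2,2)->N->(1,2)
  grid max=4 at (3,0)
Step 2: ant0:(1,4)->W->(1,3) | ant1:(3,0)->N->(2,0) | ant2:(1,2)->E->(1,3)
  grid max=4 at (1,3)
Step 3: ant0:(1,3)->N->(0,3) | ant1:(2,0)->S->(3,0) | ant2:(1,3)->N->(0,3)
  grid max=4 at (3,0)
Step 4: ant0:(0,3)->S->(1,3) | ant1:(3,0)->N->(2,0) | ant2:(0,3)->S->(1,3)
  grid max=6 at (1,3)
Step 5: ant0:(1,3)->N->(0,3) | ant1:(2,0)->S->(3,0) | ant2:(1,3)->N->(0,3)
  grid max=5 at (0,3)
Final grid:
  0 0 0 5 0
  0 0 0 5 0
  0 0 0 0 0
  4 0 0 0 0
Max pheromone 5 at (0,3)

Answer: (0,3)=5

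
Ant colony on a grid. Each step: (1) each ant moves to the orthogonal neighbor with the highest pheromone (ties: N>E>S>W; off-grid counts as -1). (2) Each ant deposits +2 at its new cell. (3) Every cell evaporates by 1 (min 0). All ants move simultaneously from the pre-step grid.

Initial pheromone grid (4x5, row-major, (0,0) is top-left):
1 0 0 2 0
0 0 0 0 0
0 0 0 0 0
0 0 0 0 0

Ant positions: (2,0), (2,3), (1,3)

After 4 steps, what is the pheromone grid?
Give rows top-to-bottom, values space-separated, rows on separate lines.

After step 1: ants at (1,0),(1,3),(0,3)
  0 0 0 3 0
  1 0 0 1 0
  0 0 0 0 0
  0 0 0 0 0
After step 2: ants at (0,0),(0,3),(1,3)
  1 0 0 4 0
  0 0 0 2 0
  0 0 0 0 0
  0 0 0 0 0
After step 3: ants at (0,1),(1,3),(0,3)
  0 1 0 5 0
  0 0 0 3 0
  0 0 0 0 0
  0 0 0 0 0
After step 4: ants at (0,2),(0,3),(1,3)
  0 0 1 6 0
  0 0 0 4 0
  0 0 0 0 0
  0 0 0 0 0

0 0 1 6 0
0 0 0 4 0
0 0 0 0 0
0 0 0 0 0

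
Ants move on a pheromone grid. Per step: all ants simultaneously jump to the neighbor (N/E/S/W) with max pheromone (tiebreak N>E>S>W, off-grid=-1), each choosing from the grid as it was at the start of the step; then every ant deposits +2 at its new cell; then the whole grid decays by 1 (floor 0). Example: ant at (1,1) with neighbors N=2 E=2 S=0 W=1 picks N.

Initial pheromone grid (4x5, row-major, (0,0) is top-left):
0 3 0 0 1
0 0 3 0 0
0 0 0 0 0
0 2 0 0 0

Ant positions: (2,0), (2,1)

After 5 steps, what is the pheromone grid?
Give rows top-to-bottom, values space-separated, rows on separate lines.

After step 1: ants at (1,0),(3,1)
  0 2 0 0 0
  1 0 2 0 0
  0 0 0 0 0
  0 3 0 0 0
After step 2: ants at (0,0),(2,1)
  1 1 0 0 0
  0 0 1 0 0
  0 1 0 0 0
  0 2 0 0 0
After step 3: ants at (0,1),(3,1)
  0 2 0 0 0
  0 0 0 0 0
  0 0 0 0 0
  0 3 0 0 0
After step 4: ants at (0,2),(2,1)
  0 1 1 0 0
  0 0 0 0 0
  0 1 0 0 0
  0 2 0 0 0
After step 5: ants at (0,1),(3,1)
  0 2 0 0 0
  0 0 0 0 0
  0 0 0 0 0
  0 3 0 0 0

0 2 0 0 0
0 0 0 0 0
0 0 0 0 0
0 3 0 0 0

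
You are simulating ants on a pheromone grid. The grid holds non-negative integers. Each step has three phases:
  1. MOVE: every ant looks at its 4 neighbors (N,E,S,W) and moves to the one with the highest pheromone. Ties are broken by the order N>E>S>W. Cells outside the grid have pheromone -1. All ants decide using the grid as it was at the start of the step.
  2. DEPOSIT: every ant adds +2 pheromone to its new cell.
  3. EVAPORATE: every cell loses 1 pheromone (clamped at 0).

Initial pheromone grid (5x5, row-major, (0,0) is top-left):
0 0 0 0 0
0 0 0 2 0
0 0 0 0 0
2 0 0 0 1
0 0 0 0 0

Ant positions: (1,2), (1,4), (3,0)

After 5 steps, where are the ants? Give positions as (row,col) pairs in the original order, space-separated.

Step 1: ant0:(1,2)->E->(1,3) | ant1:(1,4)->W->(1,3) | ant2:(3,0)->N->(2,0)
  grid max=5 at (1,3)
Step 2: ant0:(1,3)->N->(0,3) | ant1:(1,3)->N->(0,3) | ant2:(2,0)->S->(3,0)
  grid max=4 at (1,3)
Step 3: ant0:(0,3)->S->(1,3) | ant1:(0,3)->S->(1,3) | ant2:(3,0)->N->(2,0)
  grid max=7 at (1,3)
Step 4: ant0:(1,3)->N->(0,3) | ant1:(1,3)->N->(0,3) | ant2:(2,0)->S->(3,0)
  grid max=6 at (1,3)
Step 5: ant0:(0,3)->S->(1,3) | ant1:(0,3)->S->(1,3) | ant2:(3,0)->N->(2,0)
  grid max=9 at (1,3)

(1,3) (1,3) (2,0)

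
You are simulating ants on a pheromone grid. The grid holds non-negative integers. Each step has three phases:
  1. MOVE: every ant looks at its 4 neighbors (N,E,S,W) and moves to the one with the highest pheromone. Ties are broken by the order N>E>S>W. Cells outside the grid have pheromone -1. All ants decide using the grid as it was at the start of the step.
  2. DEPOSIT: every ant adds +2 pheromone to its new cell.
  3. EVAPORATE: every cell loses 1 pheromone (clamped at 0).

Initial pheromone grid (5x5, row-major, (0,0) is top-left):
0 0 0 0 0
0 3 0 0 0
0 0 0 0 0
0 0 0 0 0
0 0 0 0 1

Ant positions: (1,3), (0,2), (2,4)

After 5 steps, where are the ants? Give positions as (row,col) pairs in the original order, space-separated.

Step 1: ant0:(1,3)->N->(0,3) | ant1:(0,2)->E->(0,3) | ant2:(2,4)->N->(1,4)
  grid max=3 at (0,3)
Step 2: ant0:(0,3)->E->(0,4) | ant1:(0,3)->E->(0,4) | ant2:(1,4)->N->(0,4)
  grid max=5 at (0,4)
Step 3: ant0:(0,4)->W->(0,3) | ant1:(0,4)->W->(0,3) | ant2:(0,4)->W->(0,3)
  grid max=7 at (0,3)
Step 4: ant0:(0,3)->E->(0,4) | ant1:(0,3)->E->(0,4) | ant2:(0,3)->E->(0,4)
  grid max=9 at (0,4)
Step 5: ant0:(0,4)->W->(0,3) | ant1:(0,4)->W->(0,3) | ant2:(0,4)->W->(0,3)
  grid max=11 at (0,3)

(0,3) (0,3) (0,3)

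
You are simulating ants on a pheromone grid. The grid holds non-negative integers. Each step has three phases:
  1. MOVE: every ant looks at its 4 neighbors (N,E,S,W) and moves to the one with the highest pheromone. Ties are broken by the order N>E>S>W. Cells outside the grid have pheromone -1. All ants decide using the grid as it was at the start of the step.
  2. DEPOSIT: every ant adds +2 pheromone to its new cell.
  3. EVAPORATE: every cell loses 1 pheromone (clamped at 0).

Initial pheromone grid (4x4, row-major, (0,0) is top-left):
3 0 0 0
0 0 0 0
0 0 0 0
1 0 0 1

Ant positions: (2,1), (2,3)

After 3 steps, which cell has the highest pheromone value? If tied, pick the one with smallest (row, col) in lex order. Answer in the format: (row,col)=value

Step 1: ant0:(2,1)->N->(1,1) | ant1:(2,3)->S->(3,3)
  grid max=2 at (0,0)
Step 2: ant0:(1,1)->N->(0,1) | ant1:(3,3)->N->(2,3)
  grid max=1 at (0,0)
Step 3: ant0:(0,1)->W->(0,0) | ant1:(2,3)->S->(3,3)
  grid max=2 at (0,0)
Final grid:
  2 0 0 0
  0 0 0 0
  0 0 0 0
  0 0 0 2
Max pheromone 2 at (0,0)

Answer: (0,0)=2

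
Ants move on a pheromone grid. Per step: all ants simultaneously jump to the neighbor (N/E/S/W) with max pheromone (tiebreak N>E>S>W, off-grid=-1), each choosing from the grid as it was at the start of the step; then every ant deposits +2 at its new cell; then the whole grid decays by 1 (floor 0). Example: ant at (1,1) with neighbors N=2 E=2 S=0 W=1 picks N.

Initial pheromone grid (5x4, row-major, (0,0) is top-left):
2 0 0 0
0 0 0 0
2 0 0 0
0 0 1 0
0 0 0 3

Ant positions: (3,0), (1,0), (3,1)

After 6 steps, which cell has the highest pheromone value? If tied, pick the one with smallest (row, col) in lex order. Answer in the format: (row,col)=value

Step 1: ant0:(3,0)->N->(2,0) | ant1:(1,0)->N->(0,0) | ant2:(3,1)->E->(3,2)
  grid max=3 at (0,0)
Step 2: ant0:(2,0)->N->(1,0) | ant1:(0,0)->E->(0,1) | ant2:(3,2)->N->(2,2)
  grid max=2 at (0,0)
Step 3: ant0:(1,0)->N->(0,0) | ant1:(0,1)->W->(0,0) | ant2:(2,2)->S->(3,2)
  grid max=5 at (0,0)
Step 4: ant0:(0,0)->E->(0,1) | ant1:(0,0)->E->(0,1) | ant2:(3,2)->N->(2,2)
  grid max=4 at (0,0)
Step 5: ant0:(0,1)->W->(0,0) | ant1:(0,1)->W->(0,0) | ant2:(2,2)->S->(3,2)
  grid max=7 at (0,0)
Step 6: ant0:(0,0)->E->(0,1) | ant1:(0,0)->E->(0,1) | ant2:(3,2)->N->(2,2)
  grid max=6 at (0,0)
Final grid:
  6 5 0 0
  0 0 0 0
  0 0 1 0
  0 0 1 0
  0 0 0 0
Max pheromone 6 at (0,0)

Answer: (0,0)=6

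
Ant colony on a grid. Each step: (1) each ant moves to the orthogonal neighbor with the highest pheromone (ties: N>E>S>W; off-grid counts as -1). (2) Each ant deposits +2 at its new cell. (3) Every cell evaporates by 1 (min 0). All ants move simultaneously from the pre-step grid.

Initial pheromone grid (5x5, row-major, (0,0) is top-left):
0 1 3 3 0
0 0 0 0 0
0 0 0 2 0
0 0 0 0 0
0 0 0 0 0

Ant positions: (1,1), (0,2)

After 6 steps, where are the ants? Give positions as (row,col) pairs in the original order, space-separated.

Step 1: ant0:(1,1)->N->(0,1) | ant1:(0,2)->E->(0,3)
  grid max=4 at (0,3)
Step 2: ant0:(0,1)->E->(0,2) | ant1:(0,3)->W->(0,2)
  grid max=5 at (0,2)
Step 3: ant0:(0,2)->E->(0,3) | ant1:(0,2)->E->(0,3)
  grid max=6 at (0,3)
Step 4: ant0:(0,3)->W->(0,2) | ant1:(0,3)->W->(0,2)
  grid max=7 at (0,2)
Step 5: ant0:(0,2)->E->(0,3) | ant1:(0,2)->E->(0,3)
  grid max=8 at (0,3)
Step 6: ant0:(0,3)->W->(0,2) | ant1:(0,3)->W->(0,2)
  grid max=9 at (0,2)

(0,2) (0,2)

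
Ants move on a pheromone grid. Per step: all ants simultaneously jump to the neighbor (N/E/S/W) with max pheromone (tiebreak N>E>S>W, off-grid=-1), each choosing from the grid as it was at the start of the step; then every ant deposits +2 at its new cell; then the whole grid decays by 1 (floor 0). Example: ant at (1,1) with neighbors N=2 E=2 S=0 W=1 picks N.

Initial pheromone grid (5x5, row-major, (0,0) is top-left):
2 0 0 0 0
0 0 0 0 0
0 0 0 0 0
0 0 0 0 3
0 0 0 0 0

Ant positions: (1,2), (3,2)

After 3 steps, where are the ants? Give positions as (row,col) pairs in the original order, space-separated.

Step 1: ant0:(1,2)->N->(0,2) | ant1:(3,2)->N->(2,2)
  grid max=2 at (3,4)
Step 2: ant0:(0,2)->E->(0,3) | ant1:(2,2)->N->(1,2)
  grid max=1 at (0,3)
Step 3: ant0:(0,3)->E->(0,4) | ant1:(1,2)->N->(0,2)
  grid max=1 at (0,2)

(0,4) (0,2)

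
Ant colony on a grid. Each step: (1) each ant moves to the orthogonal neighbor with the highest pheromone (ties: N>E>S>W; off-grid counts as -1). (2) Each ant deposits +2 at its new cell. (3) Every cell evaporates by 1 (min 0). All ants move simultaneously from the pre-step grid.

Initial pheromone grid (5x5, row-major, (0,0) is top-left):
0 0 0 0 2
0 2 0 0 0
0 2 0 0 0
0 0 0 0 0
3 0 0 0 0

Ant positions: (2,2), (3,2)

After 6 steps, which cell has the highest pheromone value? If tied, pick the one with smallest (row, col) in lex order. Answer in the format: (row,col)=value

Answer: (2,1)=8

Derivation:
Step 1: ant0:(2,2)->W->(2,1) | ant1:(3,2)->N->(2,2)
  grid max=3 at (2,1)
Step 2: ant0:(2,1)->N->(1,1) | ant1:(2,2)->W->(2,1)
  grid max=4 at (2,1)
Step 3: ant0:(1,1)->S->(2,1) | ant1:(2,1)->N->(1,1)
  grid max=5 at (2,1)
Step 4: ant0:(2,1)->N->(1,1) | ant1:(1,1)->S->(2,1)
  grid max=6 at (2,1)
Step 5: ant0:(1,1)->S->(2,1) | ant1:(2,1)->N->(1,1)
  grid max=7 at (2,1)
Step 6: ant0:(2,1)->N->(1,1) | ant1:(1,1)->S->(2,1)
  grid max=8 at (2,1)
Final grid:
  0 0 0 0 0
  0 6 0 0 0
  0 8 0 0 0
  0 0 0 0 0
  0 0 0 0 0
Max pheromone 8 at (2,1)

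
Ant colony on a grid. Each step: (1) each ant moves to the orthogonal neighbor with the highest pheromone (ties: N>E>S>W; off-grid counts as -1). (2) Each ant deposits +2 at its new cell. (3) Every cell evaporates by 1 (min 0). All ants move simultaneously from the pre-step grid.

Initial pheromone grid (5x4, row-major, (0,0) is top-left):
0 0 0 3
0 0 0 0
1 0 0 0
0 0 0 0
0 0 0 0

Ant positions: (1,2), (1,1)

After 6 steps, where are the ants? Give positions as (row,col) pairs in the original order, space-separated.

Step 1: ant0:(1,2)->N->(0,2) | ant1:(1,1)->N->(0,1)
  grid max=2 at (0,3)
Step 2: ant0:(0,2)->E->(0,3) | ant1:(0,1)->E->(0,2)
  grid max=3 at (0,3)
Step 3: ant0:(0,3)->W->(0,2) | ant1:(0,2)->E->(0,3)
  grid max=4 at (0,3)
Step 4: ant0:(0,2)->E->(0,3) | ant1:(0,3)->W->(0,2)
  grid max=5 at (0,3)
Step 5: ant0:(0,3)->W->(0,2) | ant1:(0,2)->E->(0,3)
  grid max=6 at (0,3)
Step 6: ant0:(0,2)->E->(0,3) | ant1:(0,3)->W->(0,2)
  grid max=7 at (0,3)

(0,3) (0,2)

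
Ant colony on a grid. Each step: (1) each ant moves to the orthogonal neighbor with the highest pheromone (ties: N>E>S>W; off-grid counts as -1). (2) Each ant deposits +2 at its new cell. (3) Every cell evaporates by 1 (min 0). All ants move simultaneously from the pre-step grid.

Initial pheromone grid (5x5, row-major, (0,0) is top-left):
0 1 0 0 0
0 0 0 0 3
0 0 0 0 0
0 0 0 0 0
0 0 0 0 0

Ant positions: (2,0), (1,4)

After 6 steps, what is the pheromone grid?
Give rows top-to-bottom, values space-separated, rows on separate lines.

After step 1: ants at (1,0),(0,4)
  0 0 0 0 1
  1 0 0 0 2
  0 0 0 0 0
  0 0 0 0 0
  0 0 0 0 0
After step 2: ants at (0,0),(1,4)
  1 0 0 0 0
  0 0 0 0 3
  0 0 0 0 0
  0 0 0 0 0
  0 0 0 0 0
After step 3: ants at (0,1),(0,4)
  0 1 0 0 1
  0 0 0 0 2
  0 0 0 0 0
  0 0 0 0 0
  0 0 0 0 0
After step 4: ants at (0,2),(1,4)
  0 0 1 0 0
  0 0 0 0 3
  0 0 0 0 0
  0 0 0 0 0
  0 0 0 0 0
After step 5: ants at (0,3),(0,4)
  0 0 0 1 1
  0 0 0 0 2
  0 0 0 0 0
  0 0 0 0 0
  0 0 0 0 0
After step 6: ants at (0,4),(1,4)
  0 0 0 0 2
  0 0 0 0 3
  0 0 0 0 0
  0 0 0 0 0
  0 0 0 0 0

0 0 0 0 2
0 0 0 0 3
0 0 0 0 0
0 0 0 0 0
0 0 0 0 0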